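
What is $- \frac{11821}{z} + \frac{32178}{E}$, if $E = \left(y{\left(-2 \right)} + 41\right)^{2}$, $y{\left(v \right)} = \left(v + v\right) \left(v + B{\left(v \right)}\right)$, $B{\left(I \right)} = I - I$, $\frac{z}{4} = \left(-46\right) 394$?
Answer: $\frac{2361158509}{174062896} \approx 13.565$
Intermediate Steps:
$z = -72496$ ($z = 4 \left(\left(-46\right) 394\right) = 4 \left(-18124\right) = -72496$)
$B{\left(I \right)} = 0$
$y{\left(v \right)} = 2 v^{2}$ ($y{\left(v \right)} = \left(v + v\right) \left(v + 0\right) = 2 v v = 2 v^{2}$)
$E = 2401$ ($E = \left(2 \left(-2\right)^{2} + 41\right)^{2} = \left(2 \cdot 4 + 41\right)^{2} = \left(8 + 41\right)^{2} = 49^{2} = 2401$)
$- \frac{11821}{z} + \frac{32178}{E} = - \frac{11821}{-72496} + \frac{32178}{2401} = \left(-11821\right) \left(- \frac{1}{72496}\right) + 32178 \cdot \frac{1}{2401} = \frac{11821}{72496} + \frac{32178}{2401} = \frac{2361158509}{174062896}$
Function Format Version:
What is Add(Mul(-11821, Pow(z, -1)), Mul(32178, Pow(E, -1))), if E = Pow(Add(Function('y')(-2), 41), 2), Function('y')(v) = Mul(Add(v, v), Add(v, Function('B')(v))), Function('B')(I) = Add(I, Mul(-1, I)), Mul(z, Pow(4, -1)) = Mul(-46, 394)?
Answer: Rational(2361158509, 174062896) ≈ 13.565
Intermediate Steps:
z = -72496 (z = Mul(4, Mul(-46, 394)) = Mul(4, -18124) = -72496)
Function('B')(I) = 0
Function('y')(v) = Mul(2, Pow(v, 2)) (Function('y')(v) = Mul(Add(v, v), Add(v, 0)) = Mul(Mul(2, v), v) = Mul(2, Pow(v, 2)))
E = 2401 (E = Pow(Add(Mul(2, Pow(-2, 2)), 41), 2) = Pow(Add(Mul(2, 4), 41), 2) = Pow(Add(8, 41), 2) = Pow(49, 2) = 2401)
Add(Mul(-11821, Pow(z, -1)), Mul(32178, Pow(E, -1))) = Add(Mul(-11821, Pow(-72496, -1)), Mul(32178, Pow(2401, -1))) = Add(Mul(-11821, Rational(-1, 72496)), Mul(32178, Rational(1, 2401))) = Add(Rational(11821, 72496), Rational(32178, 2401)) = Rational(2361158509, 174062896)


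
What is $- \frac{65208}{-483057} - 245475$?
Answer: $- \frac{39526117289}{161019} \approx -2.4547 \cdot 10^{5}$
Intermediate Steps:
$- \frac{65208}{-483057} - 245475 = \left(-65208\right) \left(- \frac{1}{483057}\right) - 245475 = \frac{21736}{161019} - 245475 = - \frac{39526117289}{161019}$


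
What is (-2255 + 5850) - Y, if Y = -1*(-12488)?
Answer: -8893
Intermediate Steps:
Y = 12488
(-2255 + 5850) - Y = (-2255 + 5850) - 1*12488 = 3595 - 12488 = -8893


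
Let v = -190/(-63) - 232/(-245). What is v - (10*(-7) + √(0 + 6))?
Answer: 163088/2205 - √6 ≈ 71.513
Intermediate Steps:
v = 8738/2205 (v = -190*(-1/63) - 232*(-1/245) = 190/63 + 232/245 = 8738/2205 ≈ 3.9628)
v - (10*(-7) + √(0 + 6)) = 8738/2205 - (10*(-7) + √(0 + 6)) = 8738/2205 - (-70 + √6) = 8738/2205 + (70 - √6) = 163088/2205 - √6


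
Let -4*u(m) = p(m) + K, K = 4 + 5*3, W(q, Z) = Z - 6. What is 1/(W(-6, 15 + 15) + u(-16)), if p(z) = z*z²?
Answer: 4/4173 ≈ 0.00095854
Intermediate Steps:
W(q, Z) = -6 + Z
K = 19 (K = 4 + 15 = 19)
p(z) = z³
u(m) = -19/4 - m³/4 (u(m) = -(m³ + 19)/4 = -(19 + m³)/4 = -19/4 - m³/4)
1/(W(-6, 15 + 15) + u(-16)) = 1/((-6 + (15 + 15)) + (-19/4 - ¼*(-16)³)) = 1/((-6 + 30) + (-19/4 - ¼*(-4096))) = 1/(24 + (-19/4 + 1024)) = 1/(24 + 4077/4) = 1/(4173/4) = 4/4173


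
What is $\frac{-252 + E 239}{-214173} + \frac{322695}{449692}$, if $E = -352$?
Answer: $\frac{107057567195}{96311884716} \approx 1.1116$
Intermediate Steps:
$\frac{-252 + E 239}{-214173} + \frac{322695}{449692} = \frac{-252 - 84128}{-214173} + \frac{322695}{449692} = \left(-252 - 84128\right) \left(- \frac{1}{214173}\right) + 322695 \cdot \frac{1}{449692} = \left(-84380\right) \left(- \frac{1}{214173}\right) + \frac{322695}{449692} = \frac{84380}{214173} + \frac{322695}{449692} = \frac{107057567195}{96311884716}$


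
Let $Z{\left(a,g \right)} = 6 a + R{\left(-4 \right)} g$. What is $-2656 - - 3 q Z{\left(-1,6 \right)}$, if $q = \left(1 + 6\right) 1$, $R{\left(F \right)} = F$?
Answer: $-3286$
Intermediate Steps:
$q = 7$ ($q = 7 \cdot 1 = 7$)
$Z{\left(a,g \right)} = - 4 g + 6 a$ ($Z{\left(a,g \right)} = 6 a - 4 g = - 4 g + 6 a$)
$-2656 - - 3 q Z{\left(-1,6 \right)} = -2656 - \left(-3\right) 7 \left(\left(-4\right) 6 + 6 \left(-1\right)\right) = -2656 - - 21 \left(-24 - 6\right) = -2656 - \left(-21\right) \left(-30\right) = -2656 - 630 = -3286$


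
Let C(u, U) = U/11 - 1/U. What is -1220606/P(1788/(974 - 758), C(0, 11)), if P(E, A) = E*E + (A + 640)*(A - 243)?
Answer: 47852637624/6080138279 ≈ 7.8703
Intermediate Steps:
C(u, U) = -1/U + U/11 (C(u, U) = U*(1/11) - 1/U = U/11 - 1/U = -1/U + U/11)
P(E, A) = E² + (-243 + A)*(640 + A) (P(E, A) = E² + (640 + A)*(-243 + A) = E² + (-243 + A)*(640 + A))
-1220606/P(1788/(974 - 758), C(0, 11)) = -1220606/(-155520 + (-1/11 + (1/11)*11)² + (1788/(974 - 758))² + 397*(-1/11 + (1/11)*11)) = -1220606/(-155520 + (-1*1/11 + 1)² + (1788/216)² + 397*(-1*1/11 + 1)) = -1220606/(-155520 + (-1/11 + 1)² + (1788*(1/216))² + 397*(-1/11 + 1)) = -1220606/(-155520 + (10/11)² + (149/18)² + 397*(10/11)) = -1220606/(-155520 + 100/121 + 22201/324 + 3970/11) = -1220606/(-6080138279/39204) = -1220606*(-39204/6080138279) = 47852637624/6080138279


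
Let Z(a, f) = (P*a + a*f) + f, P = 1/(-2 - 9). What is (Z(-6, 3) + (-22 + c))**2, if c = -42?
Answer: 744769/121 ≈ 6155.1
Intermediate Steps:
P = -1/11 (P = 1/(-11) = -1/11 ≈ -0.090909)
Z(a, f) = f - a/11 + a*f (Z(a, f) = (-a/11 + a*f) + f = f - a/11 + a*f)
(Z(-6, 3) + (-22 + c))**2 = ((3 - 1/11*(-6) - 6*3) + (-22 - 42))**2 = ((3 + 6/11 - 18) - 64)**2 = (-159/11 - 64)**2 = (-863/11)**2 = 744769/121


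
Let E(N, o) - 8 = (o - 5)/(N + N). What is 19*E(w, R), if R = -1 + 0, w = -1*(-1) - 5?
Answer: 665/4 ≈ 166.25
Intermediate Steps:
w = -4 (w = 1 - 5 = -4)
R = -1
E(N, o) = 8 + (-5 + o)/(2*N) (E(N, o) = 8 + (o - 5)/(N + N) = 8 + (-5 + o)/((2*N)) = 8 + (-5 + o)*(1/(2*N)) = 8 + (-5 + o)/(2*N))
19*E(w, R) = 19*((½)*(-5 - 1 + 16*(-4))/(-4)) = 19*((½)*(-¼)*(-5 - 1 - 64)) = 19*((½)*(-¼)*(-70)) = 19*(35/4) = 665/4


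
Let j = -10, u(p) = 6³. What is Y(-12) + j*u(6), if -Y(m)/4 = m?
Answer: -2112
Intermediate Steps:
u(p) = 216
Y(m) = -4*m
Y(-12) + j*u(6) = -4*(-12) - 10*216 = 48 - 2160 = -2112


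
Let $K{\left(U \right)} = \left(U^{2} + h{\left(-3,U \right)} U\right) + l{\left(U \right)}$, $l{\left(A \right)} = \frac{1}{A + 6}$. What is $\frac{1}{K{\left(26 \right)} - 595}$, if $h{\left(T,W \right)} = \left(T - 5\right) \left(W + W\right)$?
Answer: $- \frac{32}{343519} \approx -9.3153 \cdot 10^{-5}$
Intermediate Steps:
$h{\left(T,W \right)} = 2 W \left(-5 + T\right)$ ($h{\left(T,W \right)} = \left(-5 + T\right) 2 W = 2 W \left(-5 + T\right)$)
$l{\left(A \right)} = \frac{1}{6 + A}$
$K{\left(U \right)} = \frac{1}{6 + U} - 15 U^{2}$ ($K{\left(U \right)} = \left(U^{2} + 2 U \left(-5 - 3\right) U\right) + \frac{1}{6 + U} = \left(U^{2} + 2 U \left(-8\right) U\right) + \frac{1}{6 + U} = \left(U^{2} + - 16 U U\right) + \frac{1}{6 + U} = \left(U^{2} - 16 U^{2}\right) + \frac{1}{6 + U} = - 15 U^{2} + \frac{1}{6 + U} = \frac{1}{6 + U} - 15 U^{2}$)
$\frac{1}{K{\left(26 \right)} - 595} = \frac{1}{\frac{1 - 15 \cdot 26^{2} \left(6 + 26\right)}{6 + 26} - 595} = \frac{1}{\frac{1 - 10140 \cdot 32}{32} - 595} = \frac{1}{\frac{1 - 324480}{32} - 595} = \frac{1}{\frac{1}{32} \left(-324479\right) - 595} = \frac{1}{- \frac{324479}{32} - 595} = \frac{1}{- \frac{343519}{32}} = - \frac{32}{343519}$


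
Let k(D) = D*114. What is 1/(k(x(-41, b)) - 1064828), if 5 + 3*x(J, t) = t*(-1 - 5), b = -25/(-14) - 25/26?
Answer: -91/96933738 ≈ -9.3879e-7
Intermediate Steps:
b = 75/91 (b = -25*(-1/14) - 25*1/26 = 25/14 - 25/26 = 75/91 ≈ 0.82418)
x(J, t) = -5/3 - 2*t (x(J, t) = -5/3 + (t*(-1 - 5))/3 = -5/3 + (t*(-6))/3 = -5/3 + (-6*t)/3 = -5/3 - 2*t)
k(D) = 114*D
1/(k(x(-41, b)) - 1064828) = 1/(114*(-5/3 - 2*75/91) - 1064828) = 1/(114*(-5/3 - 150/91) - 1064828) = 1/(114*(-905/273) - 1064828) = 1/(-34390/91 - 1064828) = 1/(-96933738/91) = -91/96933738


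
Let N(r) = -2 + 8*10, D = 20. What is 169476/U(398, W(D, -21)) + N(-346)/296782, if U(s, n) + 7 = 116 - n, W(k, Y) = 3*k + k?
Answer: 867197043/148391 ≈ 5844.0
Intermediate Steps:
W(k, Y) = 4*k
N(r) = 78 (N(r) = -2 + 80 = 78)
U(s, n) = 109 - n (U(s, n) = -7 + (116 - n) = 109 - n)
169476/U(398, W(D, -21)) + N(-346)/296782 = 169476/(109 - 4*20) + 78/296782 = 169476/(109 - 1*80) + 78*(1/296782) = 169476/(109 - 80) + 39/148391 = 169476/29 + 39/148391 = 169476*(1/29) + 39/148391 = 5844 + 39/148391 = 867197043/148391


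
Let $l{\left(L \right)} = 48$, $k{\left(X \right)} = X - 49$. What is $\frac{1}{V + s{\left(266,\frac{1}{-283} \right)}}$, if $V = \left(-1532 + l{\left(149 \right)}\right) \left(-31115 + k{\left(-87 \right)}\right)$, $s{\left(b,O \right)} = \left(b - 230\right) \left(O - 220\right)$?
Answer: $\frac{283}{13122303576} \approx 2.1566 \cdot 10^{-8}$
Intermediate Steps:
$k{\left(X \right)} = -49 + X$
$s{\left(b,O \right)} = \left(-230 + b\right) \left(-220 + O\right)$
$V = 46376484$ ($V = \left(-1532 + 48\right) \left(-31115 - 136\right) = - 1484 \left(-31115 - 136\right) = \left(-1484\right) \left(-31251\right) = 46376484$)
$\frac{1}{V + s{\left(266,\frac{1}{-283} \right)}} = \frac{1}{46376484 + \left(50600 - \frac{230}{-283} - 58520 + \frac{1}{-283} \cdot 266\right)} = \frac{1}{46376484 - \frac{2241396}{283}} = \frac{1}{\frac{13122303576}{283}} = \frac{283}{13122303576}$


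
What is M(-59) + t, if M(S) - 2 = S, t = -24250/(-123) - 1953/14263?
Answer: 245639638/1754349 ≈ 140.02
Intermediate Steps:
t = 345637531/1754349 (t = -24250*(-1/123) - 1953*1/14263 = 24250/123 - 1953/14263 = 345637531/1754349 ≈ 197.02)
M(S) = 2 + S
M(-59) + t = (2 - 59) + 345637531/1754349 = -57 + 345637531/1754349 = 245639638/1754349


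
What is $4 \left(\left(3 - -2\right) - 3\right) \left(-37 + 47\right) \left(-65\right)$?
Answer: $-5200$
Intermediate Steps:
$4 \left(\left(3 - -2\right) - 3\right) \left(-37 + 47\right) \left(-65\right) = 4 \left(\left(3 + 2\right) - 3\right) 10 \left(-65\right) = 4 \left(5 - 3\right) 10 \left(-65\right) = 4 \cdot 2 \cdot 10 \left(-65\right) = 8 \cdot 10 \left(-65\right) = 80 \left(-65\right) = -5200$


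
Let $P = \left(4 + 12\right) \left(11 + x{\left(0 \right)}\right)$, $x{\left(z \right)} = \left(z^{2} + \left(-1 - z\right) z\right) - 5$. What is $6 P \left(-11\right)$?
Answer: $-6336$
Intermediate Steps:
$x{\left(z \right)} = -5 + z^{2} + z \left(-1 - z\right)$ ($x{\left(z \right)} = \left(z^{2} + z \left(-1 - z\right)\right) - 5 = -5 + z^{2} + z \left(-1 - z\right)$)
$P = 96$ ($P = \left(4 + 12\right) \left(11 - 5\right) = 16 \left(11 + \left(-5 + 0\right)\right) = 16 \left(11 - 5\right) = 16 \cdot 6 = 96$)
$6 P \left(-11\right) = 6 \cdot 96 \left(-11\right) = 576 \left(-11\right) = -6336$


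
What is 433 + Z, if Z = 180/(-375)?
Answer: 10813/25 ≈ 432.52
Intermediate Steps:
Z = -12/25 (Z = 180*(-1/375) = -12/25 ≈ -0.48000)
433 + Z = 433 - 12/25 = 10813/25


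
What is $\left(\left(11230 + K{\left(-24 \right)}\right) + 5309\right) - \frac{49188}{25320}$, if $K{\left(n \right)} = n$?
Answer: $\frac{34842551}{2110} \approx 16513.0$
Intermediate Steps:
$\left(\left(11230 + K{\left(-24 \right)}\right) + 5309\right) - \frac{49188}{25320} = \left(\left(11230 - 24\right) + 5309\right) - \frac{49188}{25320} = \left(11206 + 5309\right) - \frac{4099}{2110} = 16515 - \frac{4099}{2110} = \frac{34842551}{2110}$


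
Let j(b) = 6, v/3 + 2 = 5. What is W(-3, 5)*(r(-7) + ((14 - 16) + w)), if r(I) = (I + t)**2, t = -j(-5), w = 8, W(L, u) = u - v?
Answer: -700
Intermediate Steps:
v = 9 (v = -6 + 3*5 = -6 + 15 = 9)
W(L, u) = -9 + u (W(L, u) = u - 1*9 = u - 9 = -9 + u)
t = -6 (t = -1*6 = -6)
r(I) = (-6 + I)**2 (r(I) = (I - 6)**2 = (-6 + I)**2)
W(-3, 5)*(r(-7) + ((14 - 16) + w)) = (-9 + 5)*((-6 - 7)**2 + ((14 - 16) + 8)) = -4*((-13)**2 + (-2 + 8)) = -4*(169 + 6) = -4*175 = -700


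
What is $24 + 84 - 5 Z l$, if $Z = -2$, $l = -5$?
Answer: $-4176$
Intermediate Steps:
$24 + 84 - 5 Z l = 24 + 84 \left(-5\right) \left(-2\right) \left(-5\right) = 24 + 84 \cdot 10 \left(-5\right) = 24 + 84 \left(-50\right) = 24 - 4200 = -4176$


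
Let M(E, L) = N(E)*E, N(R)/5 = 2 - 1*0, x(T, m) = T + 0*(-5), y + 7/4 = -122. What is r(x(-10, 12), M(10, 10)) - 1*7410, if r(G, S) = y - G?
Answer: -30095/4 ≈ -7523.8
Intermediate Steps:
y = -495/4 (y = -7/4 - 122 = -495/4 ≈ -123.75)
x(T, m) = T (x(T, m) = T + 0 = T)
N(R) = 10 (N(R) = 5*(2 - 1*0) = 5*(2 + 0) = 5*2 = 10)
M(E, L) = 10*E
r(G, S) = -495/4 - G
r(x(-10, 12), M(10, 10)) - 1*7410 = (-495/4 - 1*(-10)) - 1*7410 = (-495/4 + 10) - 7410 = -455/4 - 7410 = -30095/4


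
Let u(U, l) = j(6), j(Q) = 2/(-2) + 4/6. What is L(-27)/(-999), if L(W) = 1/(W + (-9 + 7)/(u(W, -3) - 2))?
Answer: 7/182817 ≈ 3.8290e-5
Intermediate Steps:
j(Q) = -1/3 (j(Q) = 2*(-1/2) + 4*(1/6) = -1 + 2/3 = -1/3)
u(U, l) = -1/3
L(W) = 1/(6/7 + W) (L(W) = 1/(W + (-9 + 7)/(-1/3 - 2)) = 1/(W - 2/(-7/3)) = 1/(W - 2*(-3/7)) = 1/(W + 6/7) = 1/(6/7 + W))
L(-27)/(-999) = (7/(6 + 7*(-27)))/(-999) = (7/(6 - 189))*(-1/999) = (7/(-183))*(-1/999) = (7*(-1/183))*(-1/999) = -7/183*(-1/999) = 7/182817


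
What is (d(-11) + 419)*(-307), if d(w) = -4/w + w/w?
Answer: -1419568/11 ≈ -1.2905e+5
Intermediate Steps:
d(w) = 1 - 4/w (d(w) = -4/w + 1 = 1 - 4/w)
(d(-11) + 419)*(-307) = ((-4 - 11)/(-11) + 419)*(-307) = (-1/11*(-15) + 419)*(-307) = (15/11 + 419)*(-307) = (4624/11)*(-307) = -1419568/11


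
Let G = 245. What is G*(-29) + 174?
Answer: -6931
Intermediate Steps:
G*(-29) + 174 = 245*(-29) + 174 = -7105 + 174 = -6931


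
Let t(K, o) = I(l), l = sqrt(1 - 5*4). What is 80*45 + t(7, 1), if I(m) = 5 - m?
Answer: 3605 - I*sqrt(19) ≈ 3605.0 - 4.3589*I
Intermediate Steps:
l = I*sqrt(19) (l = sqrt(1 - 20) = sqrt(-19) = I*sqrt(19) ≈ 4.3589*I)
t(K, o) = 5 - I*sqrt(19)
80*45 + t(7, 1) = 80*45 + (5 - I*sqrt(19)) = 3600 + (5 - I*sqrt(19)) = 3605 - I*sqrt(19)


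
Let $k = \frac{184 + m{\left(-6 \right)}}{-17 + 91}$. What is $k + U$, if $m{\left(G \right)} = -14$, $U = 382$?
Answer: $\frac{14219}{37} \approx 384.3$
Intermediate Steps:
$k = \frac{85}{37}$ ($k = \frac{184 - 14}{-17 + 91} = \frac{170}{74} = 170 \cdot \frac{1}{74} = \frac{85}{37} \approx 2.2973$)
$k + U = \frac{85}{37} + 382 = \frac{14219}{37}$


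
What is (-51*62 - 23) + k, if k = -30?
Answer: -3215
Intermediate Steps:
(-51*62 - 23) + k = (-51*62 - 23) - 30 = (-3162 - 23) - 30 = -3185 - 30 = -3215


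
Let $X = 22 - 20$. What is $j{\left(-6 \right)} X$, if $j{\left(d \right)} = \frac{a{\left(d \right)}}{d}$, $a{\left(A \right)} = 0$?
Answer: $0$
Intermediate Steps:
$X = 2$ ($X = 22 - 20 = 2$)
$j{\left(d \right)} = 0$ ($j{\left(d \right)} = \frac{0}{d} = 0$)
$j{\left(-6 \right)} X = 0 \cdot 2 = 0$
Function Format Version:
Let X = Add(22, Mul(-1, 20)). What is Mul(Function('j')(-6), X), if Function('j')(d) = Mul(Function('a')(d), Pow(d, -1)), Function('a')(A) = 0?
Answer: 0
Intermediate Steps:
X = 2 (X = Add(22, -20) = 2)
Function('j')(d) = 0 (Function('j')(d) = Mul(0, Pow(d, -1)) = 0)
Mul(Function('j')(-6), X) = Mul(0, 2) = 0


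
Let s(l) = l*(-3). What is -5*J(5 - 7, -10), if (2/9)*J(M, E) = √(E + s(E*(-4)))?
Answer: -45*I*√130/2 ≈ -256.54*I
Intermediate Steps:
s(l) = -3*l
J(M, E) = 9*√13*√E/2 (J(M, E) = 9*√(E - 3*E*(-4))/2 = 9*√(E - (-12)*E)/2 = 9*√(E + 12*E)/2 = 9*√(13*E)/2 = 9*(√13*√E)/2 = 9*√13*√E/2)
-5*J(5 - 7, -10) = -45*√13*√(-10)/2 = -45*√13*I*√10/2 = -45*I*√130/2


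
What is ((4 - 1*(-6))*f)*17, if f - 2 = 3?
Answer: 850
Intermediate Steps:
f = 5 (f = 2 + 3 = 5)
((4 - 1*(-6))*f)*17 = ((4 - 1*(-6))*5)*17 = ((4 + 6)*5)*17 = (10*5)*17 = 50*17 = 850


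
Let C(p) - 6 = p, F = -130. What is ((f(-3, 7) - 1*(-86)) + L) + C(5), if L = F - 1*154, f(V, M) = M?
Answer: -180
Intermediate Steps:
C(p) = 6 + p
L = -284 (L = -130 - 1*154 = -130 - 154 = -284)
((f(-3, 7) - 1*(-86)) + L) + C(5) = ((7 - 1*(-86)) - 284) + (6 + 5) = ((7 + 86) - 284) + 11 = (93 - 284) + 11 = -191 + 11 = -180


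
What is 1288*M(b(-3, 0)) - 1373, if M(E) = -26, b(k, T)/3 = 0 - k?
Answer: -34861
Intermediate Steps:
b(k, T) = -3*k (b(k, T) = 3*(0 - k) = 3*(-k) = -3*k)
1288*M(b(-3, 0)) - 1373 = 1288*(-26) - 1373 = -33488 - 1373 = -34861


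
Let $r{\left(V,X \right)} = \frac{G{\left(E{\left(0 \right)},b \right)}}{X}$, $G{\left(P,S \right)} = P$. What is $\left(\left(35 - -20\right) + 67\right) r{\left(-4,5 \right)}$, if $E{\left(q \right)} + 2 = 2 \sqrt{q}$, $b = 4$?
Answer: $- \frac{244}{5} \approx -48.8$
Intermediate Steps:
$E{\left(q \right)} = -2 + 2 \sqrt{q}$
$r{\left(V,X \right)} = - \frac{2}{X}$ ($r{\left(V,X \right)} = \frac{-2 + 2 \sqrt{0}}{X} = \frac{-2 + 2 \cdot 0}{X} = \frac{-2 + 0}{X} = - \frac{2}{X}$)
$\left(\left(35 - -20\right) + 67\right) r{\left(-4,5 \right)} = \left(\left(35 - -20\right) + 67\right) \left(- \frac{2}{5}\right) = \left(\left(35 + 20\right) + 67\right) \left(\left(-2\right) \frac{1}{5}\right) = \left(55 + 67\right) \left(- \frac{2}{5}\right) = 122 \left(- \frac{2}{5}\right) = - \frac{244}{5}$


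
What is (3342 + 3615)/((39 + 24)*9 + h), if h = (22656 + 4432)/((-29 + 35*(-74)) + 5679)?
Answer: 5322105/440527 ≈ 12.081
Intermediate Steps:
h = 6772/765 (h = 27088/((-29 - 2590) + 5679) = 27088/(-2619 + 5679) = 27088/3060 = 27088*(1/3060) = 6772/765 ≈ 8.8523)
(3342 + 3615)/((39 + 24)*9 + h) = (3342 + 3615)/((39 + 24)*9 + 6772/765) = 6957/(63*9 + 6772/765) = 6957/(567 + 6772/765) = 6957/(440527/765) = 6957*(765/440527) = 5322105/440527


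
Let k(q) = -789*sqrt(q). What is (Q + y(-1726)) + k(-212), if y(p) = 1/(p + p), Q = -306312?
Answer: -1057389025/3452 - 1578*I*sqrt(53) ≈ -3.0631e+5 - 11488.0*I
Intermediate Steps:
y(p) = 1/(2*p)
(Q + y(-1726)) + k(-212) = (-306312 + (1/2)/(-1726)) - 1578*I*sqrt(53) = (-306312 + (1/2)*(-1/1726)) - 1578*I*sqrt(53) = (-306312 - 1/3452) - 1578*I*sqrt(53) = -1057389025/3452 - 1578*I*sqrt(53)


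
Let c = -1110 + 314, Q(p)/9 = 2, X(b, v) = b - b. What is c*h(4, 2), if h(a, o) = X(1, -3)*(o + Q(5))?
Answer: 0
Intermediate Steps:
X(b, v) = 0
Q(p) = 18 (Q(p) = 9*2 = 18)
c = -796
h(a, o) = 0 (h(a, o) = 0*(o + 18) = 0*(18 + o) = 0)
c*h(4, 2) = -796*0 = 0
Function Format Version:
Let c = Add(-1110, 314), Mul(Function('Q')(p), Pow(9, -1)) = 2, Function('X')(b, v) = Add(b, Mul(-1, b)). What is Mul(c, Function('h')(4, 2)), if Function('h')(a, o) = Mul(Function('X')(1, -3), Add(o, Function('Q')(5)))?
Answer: 0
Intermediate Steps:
Function('X')(b, v) = 0
Function('Q')(p) = 18 (Function('Q')(p) = Mul(9, 2) = 18)
c = -796
Function('h')(a, o) = 0 (Function('h')(a, o) = Mul(0, Add(o, 18)) = Mul(0, Add(18, o)) = 0)
Mul(c, Function('h')(4, 2)) = Mul(-796, 0) = 0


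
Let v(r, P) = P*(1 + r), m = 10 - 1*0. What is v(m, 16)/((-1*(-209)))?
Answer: 16/19 ≈ 0.84210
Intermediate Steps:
m = 10 (m = 10 + 0 = 10)
v(m, 16)/((-1*(-209))) = (16*(1 + 10))/((-1*(-209))) = (16*11)/209 = 176*(1/209) = 16/19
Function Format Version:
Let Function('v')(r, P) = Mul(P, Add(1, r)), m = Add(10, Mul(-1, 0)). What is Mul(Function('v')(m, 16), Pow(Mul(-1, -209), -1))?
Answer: Rational(16, 19) ≈ 0.84210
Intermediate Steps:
m = 10 (m = Add(10, 0) = 10)
Mul(Function('v')(m, 16), Pow(Mul(-1, -209), -1)) = Mul(Mul(16, Add(1, 10)), Pow(Mul(-1, -209), -1)) = Mul(Mul(16, 11), Pow(209, -1)) = Mul(176, Rational(1, 209)) = Rational(16, 19)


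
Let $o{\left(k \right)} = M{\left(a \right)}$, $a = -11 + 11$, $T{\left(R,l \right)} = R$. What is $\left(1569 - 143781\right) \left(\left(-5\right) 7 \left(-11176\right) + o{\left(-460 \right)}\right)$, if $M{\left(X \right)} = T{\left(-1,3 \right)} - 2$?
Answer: $-55627219284$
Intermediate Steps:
$a = 0$
$M{\left(X \right)} = -3$ ($M{\left(X \right)} = -1 - 2 = -3$)
$o{\left(k \right)} = -3$
$\left(1569 - 143781\right) \left(\left(-5\right) 7 \left(-11176\right) + o{\left(-460 \right)}\right) = \left(1569 - 143781\right) \left(\left(-5\right) 7 \left(-11176\right) - 3\right) = - 142212 \left(\left(-35\right) \left(-11176\right) - 3\right) = - 142212 \left(391160 - 3\right) = \left(-142212\right) 391157 = -55627219284$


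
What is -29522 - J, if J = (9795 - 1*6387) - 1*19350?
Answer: -13580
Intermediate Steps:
J = -15942 (J = (9795 - 6387) - 19350 = 3408 - 19350 = -15942)
-29522 - J = -29522 - 1*(-15942) = -29522 + 15942 = -13580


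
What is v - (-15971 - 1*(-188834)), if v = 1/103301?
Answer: -17856920762/103301 ≈ -1.7286e+5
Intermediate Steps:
v = 1/103301 ≈ 9.6804e-6
v - (-15971 - 1*(-188834)) = 1/103301 - (-15971 - 1*(-188834)) = 1/103301 - (-15971 + 188834) = 1/103301 - 1*172863 = 1/103301 - 172863 = -17856920762/103301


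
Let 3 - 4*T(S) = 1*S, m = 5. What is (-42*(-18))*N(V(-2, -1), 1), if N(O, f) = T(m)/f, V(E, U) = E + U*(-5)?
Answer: -378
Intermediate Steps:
T(S) = ¾ - S/4
V(E, U) = E - 5*U
N(O, f) = -1/(2*f) (N(O, f) = (¾ - ¼*5)/f = (¾ - 5/4)/f = -1/(2*f))
(-42*(-18))*N(V(-2, -1), 1) = (-42*(-18))*(-½/1) = 756*(-½*1) = 756*(-½) = -378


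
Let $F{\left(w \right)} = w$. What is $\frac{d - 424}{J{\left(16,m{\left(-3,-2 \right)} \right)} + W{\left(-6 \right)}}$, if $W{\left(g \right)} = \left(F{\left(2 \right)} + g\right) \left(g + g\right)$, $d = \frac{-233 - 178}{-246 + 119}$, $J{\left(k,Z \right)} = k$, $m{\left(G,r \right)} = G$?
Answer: $- \frac{53437}{8128} \approx -6.5744$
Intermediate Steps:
$d = \frac{411}{127}$ ($d = - \frac{411}{-127} = \left(-411\right) \left(- \frac{1}{127}\right) = \frac{411}{127} \approx 3.2362$)
$W{\left(g \right)} = 2 g \left(2 + g\right)$ ($W{\left(g \right)} = \left(2 + g\right) \left(g + g\right) = \left(2 + g\right) 2 g = 2 g \left(2 + g\right)$)
$\frac{d - 424}{J{\left(16,m{\left(-3,-2 \right)} \right)} + W{\left(-6 \right)}} = \frac{\frac{411}{127} - 424}{16 + 2 \left(-6\right) \left(2 - 6\right)} = - \frac{53437}{127 \left(16 + 2 \left(-6\right) \left(-4\right)\right)} = - \frac{53437}{127 \left(16 + 48\right)} = - \frac{53437}{127 \cdot 64} = \left(- \frac{53437}{127}\right) \frac{1}{64} = - \frac{53437}{8128}$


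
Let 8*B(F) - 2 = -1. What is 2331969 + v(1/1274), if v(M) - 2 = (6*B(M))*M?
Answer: 11883724219/5096 ≈ 2.3320e+6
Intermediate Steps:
B(F) = ⅛ (B(F) = ¼ + (⅛)*(-1) = ¼ - ⅛ = ⅛)
v(M) = 2 + 3*M/4 (v(M) = 2 + (6*(⅛))*M = 2 + 3*M/4)
2331969 + v(1/1274) = 2331969 + (2 + (¾)/1274) = 2331969 + (2 + (¾)*(1/1274)) = 2331969 + (2 + 3/5096) = 2331969 + 10195/5096 = 11883724219/5096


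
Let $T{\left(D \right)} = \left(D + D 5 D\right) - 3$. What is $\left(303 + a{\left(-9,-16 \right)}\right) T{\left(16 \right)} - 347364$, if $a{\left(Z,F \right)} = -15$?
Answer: $25020$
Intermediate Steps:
$T{\left(D \right)} = -3 + D + 5 D^{2}$ ($T{\left(D \right)} = \left(D + 5 D D\right) - 3 = \left(D + 5 D^{2}\right) - 3 = -3 + D + 5 D^{2}$)
$\left(303 + a{\left(-9,-16 \right)}\right) T{\left(16 \right)} - 347364 = \left(303 - 15\right) \left(-3 + 16 + 5 \cdot 16^{2}\right) - 347364 = 288 \left(-3 + 16 + 5 \cdot 256\right) - 347364 = 288 \left(-3 + 16 + 1280\right) - 347364 = 288 \cdot 1293 - 347364 = 372384 - 347364 = 25020$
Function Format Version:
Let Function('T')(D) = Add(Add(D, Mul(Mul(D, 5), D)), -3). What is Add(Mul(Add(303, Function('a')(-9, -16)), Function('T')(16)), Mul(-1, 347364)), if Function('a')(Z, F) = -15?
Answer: 25020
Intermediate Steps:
Function('T')(D) = Add(-3, D, Mul(5, Pow(D, 2))) (Function('T')(D) = Add(Add(D, Mul(Mul(5, D), D)), -3) = Add(Add(D, Mul(5, Pow(D, 2))), -3) = Add(-3, D, Mul(5, Pow(D, 2))))
Add(Mul(Add(303, Function('a')(-9, -16)), Function('T')(16)), Mul(-1, 347364)) = Add(Mul(Add(303, -15), Add(-3, 16, Mul(5, Pow(16, 2)))), Mul(-1, 347364)) = Add(Mul(288, Add(-3, 16, Mul(5, 256))), -347364) = Add(Mul(288, Add(-3, 16, 1280)), -347364) = Add(Mul(288, 1293), -347364) = Add(372384, -347364) = 25020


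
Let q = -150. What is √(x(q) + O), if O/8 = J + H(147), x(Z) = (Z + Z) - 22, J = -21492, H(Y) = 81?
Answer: 131*I*√10 ≈ 414.26*I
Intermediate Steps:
x(Z) = -22 + 2*Z (x(Z) = 2*Z - 22 = -22 + 2*Z)
O = -171288 (O = 8*(-21492 + 81) = 8*(-21411) = -171288)
√(x(q) + O) = √((-22 + 2*(-150)) - 171288) = √((-22 - 300) - 171288) = √(-322 - 171288) = √(-171610) = 131*I*√10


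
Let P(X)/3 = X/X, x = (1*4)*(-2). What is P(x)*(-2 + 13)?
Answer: 33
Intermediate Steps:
x = -8 (x = 4*(-2) = -8)
P(X) = 3 (P(X) = 3*(X/X) = 3*1 = 3)
P(x)*(-2 + 13) = 3*(-2 + 13) = 3*11 = 33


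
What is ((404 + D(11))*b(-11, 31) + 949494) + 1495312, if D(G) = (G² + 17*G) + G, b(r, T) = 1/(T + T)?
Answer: 151578695/62 ≈ 2.4448e+6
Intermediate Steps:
b(r, T) = 1/(2*T)
D(G) = G² + 18*G
((404 + D(11))*b(-11, 31) + 949494) + 1495312 = ((404 + 11*(18 + 11))*((½)/31) + 949494) + 1495312 = ((404 + 11*29)*((½)*(1/31)) + 949494) + 1495312 = ((404 + 319)*(1/62) + 949494) + 1495312 = (723*(1/62) + 949494) + 1495312 = (723/62 + 949494) + 1495312 = 58869351/62 + 1495312 = 151578695/62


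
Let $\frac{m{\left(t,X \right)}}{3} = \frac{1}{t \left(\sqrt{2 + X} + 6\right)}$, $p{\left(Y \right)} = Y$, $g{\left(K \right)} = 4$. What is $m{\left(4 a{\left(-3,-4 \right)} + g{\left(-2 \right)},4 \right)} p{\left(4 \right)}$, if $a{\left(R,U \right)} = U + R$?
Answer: $- \frac{1}{10} + \frac{\sqrt{6}}{60} \approx -0.059175$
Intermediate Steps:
$a{\left(R,U \right)} = R + U$
$m{\left(t,X \right)} = \frac{3}{t \left(6 + \sqrt{2 + X}\right)}$ ($m{\left(t,X \right)} = \frac{3}{t \left(\sqrt{2 + X} + 6\right)} = \frac{3}{t \left(6 + \sqrt{2 + X}\right)}$)
$m{\left(4 a{\left(-3,-4 \right)} + g{\left(-2 \right)},4 \right)} p{\left(4 \right)} = \frac{3}{\left(4 \left(-3 - 4\right) + 4\right) \left(6 + \sqrt{2 + 4}\right)} 4 = \frac{3}{\left(4 \left(-7\right) + 4\right) \left(6 + \sqrt{6}\right)} 4 = \frac{3}{\left(-28 + 4\right) \left(6 + \sqrt{6}\right)} 4 = \frac{3}{\left(-24\right) \left(6 + \sqrt{6}\right)} 4 = 3 \left(- \frac{1}{24}\right) \frac{1}{6 + \sqrt{6}} \cdot 4 = - \frac{1}{8 \left(6 + \sqrt{6}\right)} 4 = - \frac{1}{2 \left(6 + \sqrt{6}\right)}$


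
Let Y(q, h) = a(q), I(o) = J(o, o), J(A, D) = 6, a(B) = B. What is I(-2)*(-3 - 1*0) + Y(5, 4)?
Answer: -13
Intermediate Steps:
I(o) = 6
Y(q, h) = q
I(-2)*(-3 - 1*0) + Y(5, 4) = 6*(-3 - 1*0) + 5 = 6*(-3 + 0) + 5 = 6*(-3) + 5 = -18 + 5 = -13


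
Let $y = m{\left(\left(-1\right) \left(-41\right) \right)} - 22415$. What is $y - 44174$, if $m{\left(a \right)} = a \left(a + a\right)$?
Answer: $-63227$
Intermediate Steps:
$m{\left(a \right)} = 2 a^{2}$ ($m{\left(a \right)} = a 2 a = 2 a^{2}$)
$y = -19053$ ($y = 2 \left(\left(-1\right) \left(-41\right)\right)^{2} - 22415 = 2 \cdot 41^{2} - 22415 = 2 \cdot 1681 - 22415 = 3362 - 22415 = -19053$)
$y - 44174 = -19053 - 44174 = -63227$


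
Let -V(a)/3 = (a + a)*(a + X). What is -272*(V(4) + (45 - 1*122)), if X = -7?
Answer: 1360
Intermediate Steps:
V(a) = -6*a*(-7 + a) (V(a) = -3*(a + a)*(a - 7) = -3*2*a*(-7 + a) = -6*a*(-7 + a))
-272*(V(4) + (45 - 1*122)) = -272*(6*4*(7 - 1*4) + (45 - 1*122)) = -272*(6*4*(7 - 4) + (45 - 122)) = -272*(6*4*3 - 77) = -272*(72 - 77) = -272*(-5) = 1360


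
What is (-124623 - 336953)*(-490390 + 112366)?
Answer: 174486805824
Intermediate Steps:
(-124623 - 336953)*(-490390 + 112366) = -461576*(-378024) = 174486805824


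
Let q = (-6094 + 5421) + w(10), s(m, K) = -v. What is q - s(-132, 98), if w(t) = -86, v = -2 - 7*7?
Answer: -810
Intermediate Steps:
v = -51 (v = -2 - 49 = -51)
s(m, K) = 51 (s(m, K) = -1*(-51) = 51)
q = -759 (q = (-6094 + 5421) - 86 = -673 - 86 = -759)
q - s(-132, 98) = -759 - 1*51 = -759 - 51 = -810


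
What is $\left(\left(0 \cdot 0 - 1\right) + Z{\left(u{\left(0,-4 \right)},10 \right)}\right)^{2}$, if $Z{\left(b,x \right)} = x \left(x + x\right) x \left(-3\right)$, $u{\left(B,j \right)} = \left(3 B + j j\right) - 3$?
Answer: $36012001$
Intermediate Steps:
$u{\left(B,j \right)} = -3 + j^{2} + 3 B$ ($u{\left(B,j \right)} = \left(3 B + j^{2}\right) - 3 = \left(j^{2} + 3 B\right) - 3 = -3 + j^{2} + 3 B$)
$Z{\left(b,x \right)} = - 6 x^{3}$ ($Z{\left(b,x \right)} = x 2 x x \left(-3\right) = x 2 x^{2} \left(-3\right) = x \left(- 6 x^{2}\right) = - 6 x^{3}$)
$\left(\left(0 \cdot 0 - 1\right) + Z{\left(u{\left(0,-4 \right)},10 \right)}\right)^{2} = \left(\left(0 \cdot 0 - 1\right) - 6 \cdot 10^{3}\right)^{2} = \left(\left(0 - 1\right) - 6000\right)^{2} = \left(-1 - 6000\right)^{2} = \left(-6001\right)^{2} = 36012001$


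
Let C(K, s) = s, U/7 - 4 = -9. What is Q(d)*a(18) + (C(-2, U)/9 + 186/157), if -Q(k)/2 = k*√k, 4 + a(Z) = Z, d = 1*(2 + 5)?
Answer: -3821/1413 - 196*√7 ≈ -521.27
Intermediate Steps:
U = -35 (U = 28 + 7*(-9) = 28 - 63 = -35)
d = 7 (d = 1*7 = 7)
a(Z) = -4 + Z
Q(k) = -2*k^(3/2) (Q(k) = -2*k*√k = -2*k^(3/2))
Q(d)*a(18) + (C(-2, U)/9 + 186/157) = (-14*√7)*(-4 + 18) + (-35/9 + 186/157) = -14*√7*14 + (-35*⅑ + 186*(1/157)) = -14*√7*14 + (-35/9 + 186/157) = -196*√7 - 3821/1413 = -3821/1413 - 196*√7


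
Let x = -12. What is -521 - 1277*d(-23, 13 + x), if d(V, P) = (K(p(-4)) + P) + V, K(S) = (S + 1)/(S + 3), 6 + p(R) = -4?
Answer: 181518/7 ≈ 25931.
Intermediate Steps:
p(R) = -10 (p(R) = -6 - 4 = -10)
K(S) = (1 + S)/(3 + S)
d(V, P) = 9/7 + P + V (d(V, P) = ((1 - 10)/(3 - 10) + P) + V = (-9/(-7) + P) + V = (-⅐*(-9) + P) + V = (9/7 + P) + V = 9/7 + P + V)
-521 - 1277*d(-23, 13 + x) = -521 - 1277*(9/7 + (13 - 12) - 23) = -521 - 1277*(9/7 + 1 - 23) = -521 - 1277*(-145/7) = -521 + 185165/7 = 181518/7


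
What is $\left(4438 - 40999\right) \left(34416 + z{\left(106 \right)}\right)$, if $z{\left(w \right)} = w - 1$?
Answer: $-1262122281$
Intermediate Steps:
$z{\left(w \right)} = -1 + w$ ($z{\left(w \right)} = w - 1 = -1 + w$)
$\left(4438 - 40999\right) \left(34416 + z{\left(106 \right)}\right) = \left(4438 - 40999\right) \left(34416 + \left(-1 + 106\right)\right) = - 36561 \left(34416 + 105\right) = \left(-36561\right) 34521 = -1262122281$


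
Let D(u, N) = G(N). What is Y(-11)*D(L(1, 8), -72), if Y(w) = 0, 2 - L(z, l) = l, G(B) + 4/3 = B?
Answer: 0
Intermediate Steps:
G(B) = -4/3 + B
L(z, l) = 2 - l
D(u, N) = -4/3 + N
Y(-11)*D(L(1, 8), -72) = 0*(-4/3 - 72) = 0*(-220/3) = 0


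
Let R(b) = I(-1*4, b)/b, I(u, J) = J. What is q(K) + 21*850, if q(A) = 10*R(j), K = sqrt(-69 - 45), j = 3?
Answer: 17860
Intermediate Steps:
R(b) = 1 (R(b) = b/b = 1)
K = I*sqrt(114) (K = sqrt(-114) = I*sqrt(114) ≈ 10.677*I)
q(A) = 10 (q(A) = 10*1 = 10)
q(K) + 21*850 = 10 + 21*850 = 10 + 17850 = 17860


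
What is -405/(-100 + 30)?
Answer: 81/14 ≈ 5.7857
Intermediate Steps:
-405/(-100 + 30) = -405/(-70) = -405*(-1/70) = 81/14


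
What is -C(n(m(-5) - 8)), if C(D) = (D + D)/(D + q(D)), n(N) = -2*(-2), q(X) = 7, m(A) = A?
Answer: -8/11 ≈ -0.72727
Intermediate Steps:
n(N) = 4
C(D) = 2*D/(7 + D) (C(D) = (D + D)/(D + 7) = (2*D)/(7 + D) = 2*D/(7 + D))
-C(n(m(-5) - 8)) = -2*4/(7 + 4) = -2*4/11 = -1*8/11 = -8/11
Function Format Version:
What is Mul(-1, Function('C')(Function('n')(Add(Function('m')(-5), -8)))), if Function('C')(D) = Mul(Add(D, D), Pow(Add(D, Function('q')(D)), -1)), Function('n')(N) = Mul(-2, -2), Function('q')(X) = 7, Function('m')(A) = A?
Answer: Rational(-8, 11) ≈ -0.72727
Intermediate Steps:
Function('n')(N) = 4
Function('C')(D) = Mul(2, D, Pow(Add(7, D), -1)) (Function('C')(D) = Mul(Add(D, D), Pow(Add(D, 7), -1)) = Mul(Mul(2, D), Pow(Add(7, D), -1)) = Mul(2, D, Pow(Add(7, D), -1)))
Mul(-1, Function('C')(Function('n')(Add(Function('m')(-5), -8)))) = Mul(-1, Mul(2, 4, Pow(Add(7, 4), -1))) = Mul(-1, Mul(2, 4, Pow(11, -1))) = Mul(-1, Mul(2, 4, Rational(1, 11))) = Mul(-1, Rational(8, 11)) = Rational(-8, 11)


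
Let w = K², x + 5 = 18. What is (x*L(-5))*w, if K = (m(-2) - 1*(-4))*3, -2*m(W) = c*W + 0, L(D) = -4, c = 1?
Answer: -11700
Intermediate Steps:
x = 13 (x = -5 + 18 = 13)
m(W) = -W/2 (m(W) = -(1*W + 0)/2 = -(W + 0)/2 = -W/2)
K = 15 (K = (-½*(-2) - 1*(-4))*3 = (1 + 4)*3 = 5*3 = 15)
w = 225 (w = 15² = 225)
(x*L(-5))*w = (13*(-4))*225 = -52*225 = -11700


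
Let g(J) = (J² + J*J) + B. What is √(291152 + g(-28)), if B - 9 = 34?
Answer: √292763 ≈ 541.08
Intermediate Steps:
B = 43 (B = 9 + 34 = 43)
g(J) = 43 + 2*J² (g(J) = (J² + J*J) + 43 = (J² + J²) + 43 = 2*J² + 43 = 43 + 2*J²)
√(291152 + g(-28)) = √(291152 + (43 + 2*(-28)²)) = √(291152 + (43 + 2*784)) = √(291152 + (43 + 1568)) = √(291152 + 1611) = √292763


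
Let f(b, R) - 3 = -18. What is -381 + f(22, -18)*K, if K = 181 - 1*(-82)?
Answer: -4326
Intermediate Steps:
K = 263 (K = 181 + 82 = 263)
f(b, R) = -15 (f(b, R) = 3 - 18 = -15)
-381 + f(22, -18)*K = -381 - 15*263 = -381 - 3945 = -4326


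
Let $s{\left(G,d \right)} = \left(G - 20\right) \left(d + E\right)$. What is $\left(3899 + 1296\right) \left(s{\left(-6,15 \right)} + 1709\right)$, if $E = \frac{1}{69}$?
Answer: $\frac{472667075}{69} \approx 6.8502 \cdot 10^{6}$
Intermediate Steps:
$E = \frac{1}{69} \approx 0.014493$
$s{\left(G,d \right)} = \left(-20 + G\right) \left(\frac{1}{69} + d\right)$ ($s{\left(G,d \right)} = \left(G - 20\right) \left(d + \frac{1}{69}\right) = \left(-20 + G\right) \left(\frac{1}{69} + d\right)$)
$\left(3899 + 1296\right) \left(s{\left(-6,15 \right)} + 1709\right) = \left(3899 + 1296\right) \left(\left(- \frac{20}{69} - 300 + \frac{1}{69} \left(-6\right) - 90\right) + 1709\right) = 5195 \left(\left(- \frac{20}{69} - 300 - \frac{2}{23} - 90\right) + 1709\right) = 5195 \left(- \frac{26936}{69} + 1709\right) = 5195 \cdot \frac{90985}{69} = \frac{472667075}{69}$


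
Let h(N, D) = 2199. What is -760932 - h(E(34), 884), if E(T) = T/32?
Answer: -763131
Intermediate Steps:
E(T) = T/32 (E(T) = T*(1/32) = T/32)
-760932 - h(E(34), 884) = -760932 - 1*2199 = -760932 - 2199 = -763131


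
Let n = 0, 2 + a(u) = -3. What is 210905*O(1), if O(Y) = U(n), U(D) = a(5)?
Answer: -1054525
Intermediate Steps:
a(u) = -5 (a(u) = -2 - 3 = -5)
U(D) = -5
O(Y) = -5
210905*O(1) = 210905*(-5) = -1054525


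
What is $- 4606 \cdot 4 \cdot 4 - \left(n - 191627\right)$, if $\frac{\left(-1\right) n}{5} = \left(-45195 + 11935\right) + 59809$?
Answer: $250676$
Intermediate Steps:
$n = -132745$ ($n = - 5 \left(\left(-45195 + 11935\right) + 59809\right) = - 5 \left(-33260 + 59809\right) = \left(-5\right) 26549 = -132745$)
$- 4606 \cdot 4 \cdot 4 - \left(n - 191627\right) = - 4606 \cdot 4 \cdot 4 - \left(-132745 - 191627\right) = \left(-4606\right) 16 - -324372 = -73696 + 324372 = 250676$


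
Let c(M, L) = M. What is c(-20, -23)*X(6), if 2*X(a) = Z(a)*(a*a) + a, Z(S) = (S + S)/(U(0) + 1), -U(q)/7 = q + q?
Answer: -4380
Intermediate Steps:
U(q) = -14*q (U(q) = -7*(q + q) = -14*q)
Z(S) = 2*S (Z(S) = (S + S)/(-14*0 + 1) = (2*S)/(0 + 1) = (2*S)/1 = (2*S)*1 = 2*S)
X(a) = a**3 + a/2 (X(a) = ((2*a)*(a*a) + a)/2 = ((2*a)*a**2 + a)/2 = (2*a**3 + a)/2 = (a + 2*a**3)/2 = a**3 + a/2)
c(-20, -23)*X(6) = -20*(6**3 + (1/2)*6) = -20*(216 + 3) = -20*219 = -4380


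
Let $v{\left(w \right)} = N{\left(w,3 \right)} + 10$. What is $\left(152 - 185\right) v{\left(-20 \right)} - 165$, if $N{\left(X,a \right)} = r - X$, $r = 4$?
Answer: $-1287$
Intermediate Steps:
$N{\left(X,a \right)} = 4 - X$
$v{\left(w \right)} = 14 - w$ ($v{\left(w \right)} = \left(4 - w\right) + 10 = 14 - w$)
$\left(152 - 185\right) v{\left(-20 \right)} - 165 = \left(152 - 185\right) \left(14 - -20\right) - 165 = - 33 \left(14 + 20\right) - 165 = \left(-33\right) 34 - 165 = -1122 - 165 = -1287$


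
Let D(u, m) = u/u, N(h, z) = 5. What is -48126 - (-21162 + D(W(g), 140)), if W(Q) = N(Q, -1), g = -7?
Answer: -26965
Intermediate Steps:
W(Q) = 5
D(u, m) = 1
-48126 - (-21162 + D(W(g), 140)) = -48126 - (-21162 + 1) = -48126 - 1*(-21161) = -48126 + 21161 = -26965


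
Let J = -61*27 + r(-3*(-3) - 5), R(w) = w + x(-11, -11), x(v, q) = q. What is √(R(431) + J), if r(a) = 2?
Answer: 35*I ≈ 35.0*I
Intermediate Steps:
R(w) = -11 + w (R(w) = w - 11 = -11 + w)
J = -1645 (J = -61*27 + 2 = -1647 + 2 = -1645)
√(R(431) + J) = √((-11 + 431) - 1645) = √(420 - 1645) = √(-1225) = 35*I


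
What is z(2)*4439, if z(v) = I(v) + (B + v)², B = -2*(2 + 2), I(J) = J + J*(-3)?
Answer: 142048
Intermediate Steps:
I(J) = -2*J (I(J) = J - 3*J = -2*J)
B = -8 (B = -2*4 = -8)
z(v) = (-8 + v)² - 2*v (z(v) = -2*v + (-8 + v)² = (-8 + v)² - 2*v)
z(2)*4439 = ((-8 + 2)² - 2*2)*4439 = ((-6)² - 4)*4439 = (36 - 4)*4439 = 32*4439 = 142048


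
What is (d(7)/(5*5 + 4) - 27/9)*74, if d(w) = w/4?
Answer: -12617/58 ≈ -217.53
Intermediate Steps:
d(w) = w/4 (d(w) = w*(¼) = w/4)
(d(7)/(5*5 + 4) - 27/9)*74 = (((¼)*7)/(5*5 + 4) - 27/9)*74 = (7/(4*(25 + 4)) - 27*⅑)*74 = ((7/4)/29 - 3)*74 = ((7/4)*(1/29) - 3)*74 = (7/116 - 3)*74 = -341/116*74 = -12617/58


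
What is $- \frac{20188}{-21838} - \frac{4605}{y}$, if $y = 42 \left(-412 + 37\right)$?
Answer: $\frac{13950833}{11464950} \approx 1.2168$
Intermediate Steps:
$y = -15750$ ($y = 42 \left(-375\right) = -15750$)
$- \frac{20188}{-21838} - \frac{4605}{y} = - \frac{20188}{-21838} - \frac{4605}{-15750} = \left(-20188\right) \left(- \frac{1}{21838}\right) - - \frac{307}{1050} = \frac{10094}{10919} + \frac{307}{1050} = \frac{13950833}{11464950}$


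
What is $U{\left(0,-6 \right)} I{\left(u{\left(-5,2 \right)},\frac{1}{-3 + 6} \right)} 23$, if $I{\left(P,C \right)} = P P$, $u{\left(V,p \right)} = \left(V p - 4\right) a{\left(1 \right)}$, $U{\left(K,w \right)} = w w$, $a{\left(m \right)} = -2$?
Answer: $649152$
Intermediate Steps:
$U{\left(K,w \right)} = w^{2}$
$u{\left(V,p \right)} = 8 - 2 V p$ ($u{\left(V,p \right)} = \left(V p - 4\right) \left(-2\right) = \left(-4 + V p\right) \left(-2\right) = 8 - 2 V p$)
$I{\left(P,C \right)} = P^{2}$
$U{\left(0,-6 \right)} I{\left(u{\left(-5,2 \right)},\frac{1}{-3 + 6} \right)} 23 = \left(-6\right)^{2} \left(8 - \left(-10\right) 2\right)^{2} \cdot 23 = 36 \left(8 + 20\right)^{2} \cdot 23 = 36 \cdot 28^{2} \cdot 23 = 36 \cdot 784 \cdot 23 = 28224 \cdot 23 = 649152$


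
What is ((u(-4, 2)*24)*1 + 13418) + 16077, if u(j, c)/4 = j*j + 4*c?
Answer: 31799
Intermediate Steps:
u(j, c) = 4*j² + 16*c (u(j, c) = 4*(j*j + 4*c) = 4*(j² + 4*c) = 4*j² + 16*c)
((u(-4, 2)*24)*1 + 13418) + 16077 = (((4*(-4)² + 16*2)*24)*1 + 13418) + 16077 = (((4*16 + 32)*24)*1 + 13418) + 16077 = (((64 + 32)*24)*1 + 13418) + 16077 = ((96*24)*1 + 13418) + 16077 = (2304*1 + 13418) + 16077 = (2304 + 13418) + 16077 = 15722 + 16077 = 31799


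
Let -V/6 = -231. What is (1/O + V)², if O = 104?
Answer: 20777781025/10816 ≈ 1.9210e+6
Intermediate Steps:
V = 1386 (V = -6*(-231) = 1386)
(1/O + V)² = (1/104 + 1386)² = (144145/104)² = 20777781025/10816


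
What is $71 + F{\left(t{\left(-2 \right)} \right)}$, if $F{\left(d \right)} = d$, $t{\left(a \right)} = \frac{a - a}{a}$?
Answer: $71$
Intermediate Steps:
$t{\left(a \right)} = 0$ ($t{\left(a \right)} = \frac{0}{a} = 0$)
$71 + F{\left(t{\left(-2 \right)} \right)} = 71 + 0 = 71$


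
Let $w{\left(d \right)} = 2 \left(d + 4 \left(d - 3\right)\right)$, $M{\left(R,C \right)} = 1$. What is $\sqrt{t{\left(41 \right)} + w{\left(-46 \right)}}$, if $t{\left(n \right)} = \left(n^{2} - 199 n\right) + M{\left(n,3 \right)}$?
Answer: $i \sqrt{6961} \approx 83.433 i$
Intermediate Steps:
$w{\left(d \right)} = -24 + 10 d$ ($w{\left(d \right)} = 2 \left(d + 4 \left(-3 + d\right)\right) = 2 \left(d + \left(-12 + 4 d\right)\right) = 2 \left(-12 + 5 d\right) = -24 + 10 d$)
$t{\left(n \right)} = 1 + n^{2} - 199 n$ ($t{\left(n \right)} = \left(n^{2} - 199 n\right) + 1 = 1 + n^{2} - 199 n$)
$\sqrt{t{\left(41 \right)} + w{\left(-46 \right)}} = \sqrt{\left(1 + 41^{2} - 8159\right) + \left(-24 + 10 \left(-46\right)\right)} = \sqrt{\left(1 + 1681 - 8159\right) - 484} = \sqrt{-6477 - 484} = \sqrt{-6961} = i \sqrt{6961}$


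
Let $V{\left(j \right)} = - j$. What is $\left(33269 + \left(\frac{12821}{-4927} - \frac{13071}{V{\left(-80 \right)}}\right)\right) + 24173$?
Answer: $\frac{22575912223}{394160} \approx 57276.0$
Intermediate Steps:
$\left(33269 + \left(\frac{12821}{-4927} - \frac{13071}{V{\left(-80 \right)}}\right)\right) + 24173 = \left(33269 + \left(\frac{12821}{-4927} - \frac{13071}{\left(-1\right) \left(-80\right)}\right)\right) + 24173 = \left(33269 + \left(12821 \left(- \frac{1}{4927}\right) - \frac{13071}{80}\right)\right) + 24173 = \left(33269 - \frac{65426497}{394160}\right) + 24173 = \frac{13047882543}{394160} + 24173 = \frac{22575912223}{394160}$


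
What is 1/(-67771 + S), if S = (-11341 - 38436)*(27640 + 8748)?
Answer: -1/1811353247 ≈ -5.5207e-10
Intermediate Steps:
S = -1811285476 (S = -49777*36388 = -1811285476)
1/(-67771 + S) = 1/(-67771 - 1811285476) = 1/(-1811353247) = -1/1811353247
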